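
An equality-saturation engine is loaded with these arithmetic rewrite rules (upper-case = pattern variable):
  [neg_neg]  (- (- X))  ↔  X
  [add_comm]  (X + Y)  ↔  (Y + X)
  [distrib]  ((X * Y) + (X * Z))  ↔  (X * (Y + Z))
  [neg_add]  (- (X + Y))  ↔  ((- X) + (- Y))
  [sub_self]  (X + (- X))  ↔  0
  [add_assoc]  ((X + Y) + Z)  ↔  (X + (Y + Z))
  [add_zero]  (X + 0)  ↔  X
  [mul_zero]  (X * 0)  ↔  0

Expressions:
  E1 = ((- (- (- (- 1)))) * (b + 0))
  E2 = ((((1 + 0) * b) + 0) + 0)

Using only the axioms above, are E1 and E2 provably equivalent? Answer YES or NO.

YES

step 1: add_zero (→) rewrites (b + 0) into b, now ((- (- (- (- 1)))) * b)
step 2: neg_neg (→) rewrites (- (- (- (- 1)))) into (- (- 1)), now ((- (- 1)) * b)
step 3: neg_neg (→) rewrites (- (- 1)) into 1, now (1 * b)
step 4: add_zero (←) rewrites (1 * b) into ((1 * b) + 0)
step 5: add_zero (←) rewrites 1 into (1 + 0), now (((1 + 0) * b) + 0)
step 6: add_zero (←) rewrites ((1 + 0) * b) into (((1 + 0) * b) + 0), which is E2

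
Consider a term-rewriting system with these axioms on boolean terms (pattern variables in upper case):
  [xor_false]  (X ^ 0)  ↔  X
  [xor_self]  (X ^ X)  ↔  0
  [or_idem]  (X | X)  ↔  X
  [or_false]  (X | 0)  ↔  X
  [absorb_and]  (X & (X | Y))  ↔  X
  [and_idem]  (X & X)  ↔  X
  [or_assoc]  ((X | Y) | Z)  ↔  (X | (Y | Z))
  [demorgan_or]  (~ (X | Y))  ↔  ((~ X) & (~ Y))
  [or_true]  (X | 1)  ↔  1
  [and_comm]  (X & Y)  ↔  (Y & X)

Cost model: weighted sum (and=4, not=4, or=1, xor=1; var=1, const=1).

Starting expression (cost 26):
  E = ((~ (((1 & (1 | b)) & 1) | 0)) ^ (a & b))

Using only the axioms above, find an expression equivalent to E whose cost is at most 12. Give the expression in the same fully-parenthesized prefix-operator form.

((~ 1) ^ (a & b))   [cost 12]

1. [absorb_and →] (1 & (1 | b))  →  1;  E = ((~ ((1 & 1) | 0)) ^ (a & b))
2. [or_false →] ((1 & 1) | 0)  →  (1 & 1);  E = ((~ (1 & 1)) ^ (a & b))
3. [and_idem →] (1 & 1)  →  1;  cost 12 ≤ 12, done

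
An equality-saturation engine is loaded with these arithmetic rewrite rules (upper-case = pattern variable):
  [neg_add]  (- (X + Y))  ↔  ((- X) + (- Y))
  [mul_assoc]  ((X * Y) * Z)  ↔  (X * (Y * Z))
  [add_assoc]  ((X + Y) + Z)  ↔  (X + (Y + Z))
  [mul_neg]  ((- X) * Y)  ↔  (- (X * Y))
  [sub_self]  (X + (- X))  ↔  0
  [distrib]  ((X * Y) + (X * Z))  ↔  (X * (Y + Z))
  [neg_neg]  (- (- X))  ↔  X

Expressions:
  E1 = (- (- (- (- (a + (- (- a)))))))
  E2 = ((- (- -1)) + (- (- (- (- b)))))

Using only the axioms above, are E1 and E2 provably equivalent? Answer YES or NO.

All listed rules preserve value, hence provable equivalence implies equal values everywhere; look for a separating assignment.
a=0, b=0 gives E1 ↦ 0, E2 ↦ -1; values differ ⇒ not provably equivalent.

NO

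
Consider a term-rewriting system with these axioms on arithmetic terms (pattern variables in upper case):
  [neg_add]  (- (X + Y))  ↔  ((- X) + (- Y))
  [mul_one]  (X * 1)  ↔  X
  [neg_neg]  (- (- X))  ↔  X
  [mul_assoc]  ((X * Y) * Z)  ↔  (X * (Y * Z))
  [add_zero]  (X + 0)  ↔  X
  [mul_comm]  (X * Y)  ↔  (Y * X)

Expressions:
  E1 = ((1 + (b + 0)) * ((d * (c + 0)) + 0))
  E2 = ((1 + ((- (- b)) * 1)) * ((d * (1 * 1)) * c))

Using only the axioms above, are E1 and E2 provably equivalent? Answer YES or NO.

YES

(1) ((d * (c + 0)) + 0)  =[add_zero →]=  (d * (c + 0))    ⊢ ((1 + (b + 0)) * (d * (c + 0)))
(2) (c + 0)  =[add_zero →]=  c    ⊢ ((1 + (b + 0)) * (d * c))
(3) (b + 0)  =[add_zero →]=  b    ⊢ ((1 + b) * (d * c))
(4) d  =[mul_one ←]=  (d * 1)    ⊢ ((1 + b) * ((d * 1) * c))
(5) b  =[neg_neg ←]=  (- (- b))    ⊢ ((1 + (- (- b))) * ((d * 1) * c))
(6) 1  =[mul_one ←]=  (1 * 1)    ⊢ ((1 + (- (- b))) * ((d * (1 * 1)) * c))
(7) (- (- b))  =[mul_one ←]=  ((- (- b)) * 1)    ⊢ E2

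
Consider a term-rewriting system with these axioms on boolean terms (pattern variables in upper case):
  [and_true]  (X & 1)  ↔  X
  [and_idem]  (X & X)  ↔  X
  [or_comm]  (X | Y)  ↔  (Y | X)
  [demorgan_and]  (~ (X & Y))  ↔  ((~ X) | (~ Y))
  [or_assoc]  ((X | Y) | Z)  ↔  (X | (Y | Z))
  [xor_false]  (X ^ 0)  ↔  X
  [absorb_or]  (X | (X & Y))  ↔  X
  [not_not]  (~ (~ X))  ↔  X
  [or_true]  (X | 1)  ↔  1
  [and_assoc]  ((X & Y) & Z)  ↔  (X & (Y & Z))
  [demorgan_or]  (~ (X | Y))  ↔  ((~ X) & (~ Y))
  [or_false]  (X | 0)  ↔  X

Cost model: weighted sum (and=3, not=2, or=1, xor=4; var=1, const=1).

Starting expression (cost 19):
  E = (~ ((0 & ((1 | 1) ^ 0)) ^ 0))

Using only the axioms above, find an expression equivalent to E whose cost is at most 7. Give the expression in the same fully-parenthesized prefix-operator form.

(~ (0 & 1))   [cost 7]

(1) (1 | 1)  =[or_true →]=  1    ⊢ (~ ((0 & (1 ^ 0)) ^ 0))
(2) (1 ^ 0)  =[xor_false →]=  1    ⊢ (~ ((0 & 1) ^ 0))
(3) ((0 & 1) ^ 0)  =[xor_false →]=  (0 & 1)    ⊢ cost 7, within 7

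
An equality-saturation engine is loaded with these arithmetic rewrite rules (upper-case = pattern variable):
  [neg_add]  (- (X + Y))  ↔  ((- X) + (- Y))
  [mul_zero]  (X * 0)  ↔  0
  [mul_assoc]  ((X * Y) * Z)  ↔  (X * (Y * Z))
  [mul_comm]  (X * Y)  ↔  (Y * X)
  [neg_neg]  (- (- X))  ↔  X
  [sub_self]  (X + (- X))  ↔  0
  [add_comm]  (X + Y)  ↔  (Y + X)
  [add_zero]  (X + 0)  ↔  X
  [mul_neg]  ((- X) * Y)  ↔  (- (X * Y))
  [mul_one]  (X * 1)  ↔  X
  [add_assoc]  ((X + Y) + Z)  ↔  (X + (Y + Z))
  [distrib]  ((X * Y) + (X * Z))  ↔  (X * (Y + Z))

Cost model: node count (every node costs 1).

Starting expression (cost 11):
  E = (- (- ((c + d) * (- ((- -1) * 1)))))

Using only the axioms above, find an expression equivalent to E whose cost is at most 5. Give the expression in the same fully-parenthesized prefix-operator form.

((c + d) * -1)   [cost 5]

1. [mul_one →] ((- -1) * 1)  →  (- -1);  E = (- (- ((c + d) * (- (- -1)))))
2. [neg_neg →] (- (- -1))  →  -1;  E = (- (- ((c + d) * -1)))
3. [neg_neg →] (- (- ((c + d) * -1)))  →  ((c + d) * -1);  cost 5 ≤ 5, done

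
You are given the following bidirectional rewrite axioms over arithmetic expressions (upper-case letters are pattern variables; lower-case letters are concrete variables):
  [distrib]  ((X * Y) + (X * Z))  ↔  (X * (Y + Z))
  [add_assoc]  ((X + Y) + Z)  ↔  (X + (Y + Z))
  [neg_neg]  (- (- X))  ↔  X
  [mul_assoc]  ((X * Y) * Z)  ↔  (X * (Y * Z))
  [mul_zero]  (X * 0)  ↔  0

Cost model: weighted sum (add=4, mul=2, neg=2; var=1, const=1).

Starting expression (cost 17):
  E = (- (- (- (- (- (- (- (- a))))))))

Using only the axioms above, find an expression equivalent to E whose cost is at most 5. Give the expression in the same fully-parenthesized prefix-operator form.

(1) (- (- (- (- (- (- a))))))  =[neg_neg →]=  (- (- (- (- a))))    ⊢ (- (- (- (- (- (- a))))))
(2) (- (- a))  =[neg_neg →]=  a    ⊢ (- (- (- (- a))))
(3) (- (- (- (- a))))  =[neg_neg →]=  (- (- a))    ⊢ cost 5, within 5

(- (- a))   [cost 5]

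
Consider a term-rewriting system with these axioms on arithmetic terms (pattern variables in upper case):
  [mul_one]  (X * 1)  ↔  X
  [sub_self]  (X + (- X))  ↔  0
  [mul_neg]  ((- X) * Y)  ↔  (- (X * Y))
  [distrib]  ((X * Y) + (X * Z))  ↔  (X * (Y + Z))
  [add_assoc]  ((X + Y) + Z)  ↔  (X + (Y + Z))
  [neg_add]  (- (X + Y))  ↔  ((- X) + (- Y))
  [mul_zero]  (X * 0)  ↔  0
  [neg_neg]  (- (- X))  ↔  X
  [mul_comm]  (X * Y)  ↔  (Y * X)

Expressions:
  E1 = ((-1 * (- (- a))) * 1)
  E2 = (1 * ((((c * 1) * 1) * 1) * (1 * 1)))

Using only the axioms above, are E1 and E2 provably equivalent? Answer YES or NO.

Every axiom is a valid identity, so a rewrite proof would force E1 and E2 to agree under every assignment.
At a=0, c=1: E1 = 0 but E2 = 1; they differ, so no derivation exists.

NO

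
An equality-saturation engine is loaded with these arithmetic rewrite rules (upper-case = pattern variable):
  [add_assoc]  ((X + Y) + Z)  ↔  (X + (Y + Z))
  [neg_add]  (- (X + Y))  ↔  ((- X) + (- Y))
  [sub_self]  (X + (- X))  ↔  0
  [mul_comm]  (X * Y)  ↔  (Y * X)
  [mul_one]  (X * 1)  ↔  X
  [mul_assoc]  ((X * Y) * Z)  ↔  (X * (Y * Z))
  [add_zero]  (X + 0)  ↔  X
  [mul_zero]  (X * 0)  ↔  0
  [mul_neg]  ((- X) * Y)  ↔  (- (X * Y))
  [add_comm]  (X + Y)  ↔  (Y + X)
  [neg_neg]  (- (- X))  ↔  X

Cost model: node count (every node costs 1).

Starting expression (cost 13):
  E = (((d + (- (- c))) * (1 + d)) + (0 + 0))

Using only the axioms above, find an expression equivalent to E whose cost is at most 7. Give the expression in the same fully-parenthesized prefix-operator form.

((d + c) * (1 + d))   [cost 7]

(1) (0 + 0)  =[add_zero →]=  0    ⊢ (((d + (- (- c))) * (1 + d)) + 0)
(2) (- (- c))  =[neg_neg →]=  c    ⊢ (((d + c) * (1 + d)) + 0)
(3) (((d + c) * (1 + d)) + 0)  =[add_zero →]=  ((d + c) * (1 + d))    ⊢ cost 7, within 7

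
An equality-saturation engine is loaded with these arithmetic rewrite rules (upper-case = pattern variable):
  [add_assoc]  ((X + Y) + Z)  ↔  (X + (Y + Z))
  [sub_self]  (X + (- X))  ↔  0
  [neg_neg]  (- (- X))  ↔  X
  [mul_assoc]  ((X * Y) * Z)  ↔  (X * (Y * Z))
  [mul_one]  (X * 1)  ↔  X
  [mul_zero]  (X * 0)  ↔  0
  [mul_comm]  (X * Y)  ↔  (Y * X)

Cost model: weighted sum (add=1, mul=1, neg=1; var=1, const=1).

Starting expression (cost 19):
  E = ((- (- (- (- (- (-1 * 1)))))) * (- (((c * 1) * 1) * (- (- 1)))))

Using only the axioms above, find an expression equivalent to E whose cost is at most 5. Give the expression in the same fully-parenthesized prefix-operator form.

((- -1) * (- c))   [cost 5]

1. [neg_neg →] (- (- (- (-1 * 1))))  →  (- (-1 * 1));  E = ((- (- (- (-1 * 1)))) * (- (((c * 1) * 1) * (- (- 1)))))
2. [neg_neg →] (- (- 1))  →  1;  E = ((- (- (- (-1 * 1)))) * (- (((c * 1) * 1) * 1)))
3. [mul_one →] (((c * 1) * 1) * 1)  →  ((c * 1) * 1);  E = ((- (- (- (-1 * 1)))) * (- ((c * 1) * 1)))
4. [mul_one →] (-1 * 1)  →  -1;  E = ((- (- (- -1))) * (- ((c * 1) * 1)))
5. [mul_one →] (c * 1)  →  c;  E = ((- (- (- -1))) * (- (c * 1)))
6. [neg_neg →] (- (- (- -1)))  →  (- -1);  E = ((- -1) * (- (c * 1)))
7. [mul_one →] (c * 1)  →  c;  cost 5 ≤ 5, done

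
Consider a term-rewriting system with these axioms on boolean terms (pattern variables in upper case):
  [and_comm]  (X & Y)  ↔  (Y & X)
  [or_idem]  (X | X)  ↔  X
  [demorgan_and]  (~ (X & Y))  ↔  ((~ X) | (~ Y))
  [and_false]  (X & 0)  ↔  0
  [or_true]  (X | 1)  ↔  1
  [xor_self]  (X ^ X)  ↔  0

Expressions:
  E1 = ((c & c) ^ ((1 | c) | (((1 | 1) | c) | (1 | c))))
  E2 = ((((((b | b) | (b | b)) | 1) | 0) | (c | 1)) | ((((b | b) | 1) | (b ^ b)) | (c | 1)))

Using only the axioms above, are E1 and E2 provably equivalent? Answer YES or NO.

The axioms are sound identities: if E1 ↔* E2 then E1 and E2 evaluate identically under any assignment.
Under b=0, c=1: E1 evaluates to 0, E2 to 1. Distinct ⇒ no rewrite sequence connects them.

NO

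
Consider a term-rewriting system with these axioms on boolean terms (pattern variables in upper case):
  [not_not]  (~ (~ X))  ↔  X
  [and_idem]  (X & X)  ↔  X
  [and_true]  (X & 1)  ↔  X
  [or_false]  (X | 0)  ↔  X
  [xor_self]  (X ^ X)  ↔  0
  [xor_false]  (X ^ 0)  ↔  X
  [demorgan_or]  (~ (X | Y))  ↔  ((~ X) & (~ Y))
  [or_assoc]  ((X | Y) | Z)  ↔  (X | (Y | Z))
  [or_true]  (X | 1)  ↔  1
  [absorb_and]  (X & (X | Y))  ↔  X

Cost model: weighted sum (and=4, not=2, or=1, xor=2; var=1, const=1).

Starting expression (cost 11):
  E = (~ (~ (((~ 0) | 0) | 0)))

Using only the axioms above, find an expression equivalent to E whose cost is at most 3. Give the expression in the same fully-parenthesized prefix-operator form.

(~ 0)   [cost 3]

step 1: or_false (→) rewrites (((~ 0) | 0) | 0) into ((~ 0) | 0), now (~ (~ ((~ 0) | 0)))
step 2: or_false (→) rewrites ((~ 0) | 0) into (~ 0), now (~ (~ (~ 0)))
step 3: not_not (→) rewrites (~ (~ 0)) into 0, reaching cost 3 (bound 3)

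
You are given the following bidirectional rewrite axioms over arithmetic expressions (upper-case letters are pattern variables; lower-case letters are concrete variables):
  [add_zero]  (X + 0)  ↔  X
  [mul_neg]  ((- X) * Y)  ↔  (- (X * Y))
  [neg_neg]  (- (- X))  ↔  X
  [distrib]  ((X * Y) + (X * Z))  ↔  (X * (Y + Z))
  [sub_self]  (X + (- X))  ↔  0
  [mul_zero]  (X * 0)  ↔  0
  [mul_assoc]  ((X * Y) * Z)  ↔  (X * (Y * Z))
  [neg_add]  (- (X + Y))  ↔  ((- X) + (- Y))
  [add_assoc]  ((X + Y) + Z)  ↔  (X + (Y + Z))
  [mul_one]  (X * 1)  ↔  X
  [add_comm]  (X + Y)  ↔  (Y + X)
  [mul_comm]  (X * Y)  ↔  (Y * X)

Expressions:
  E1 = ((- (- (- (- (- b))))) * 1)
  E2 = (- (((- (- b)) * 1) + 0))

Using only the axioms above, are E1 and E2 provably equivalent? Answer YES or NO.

YES

(1) (- (- (- b)))  =[neg_neg →]=  (- b)    ⊢ ((- (- (- b))) * 1)
(2) (- (- b))  =[neg_neg →]=  b    ⊢ ((- b) * 1)
(3) ((- b) * 1)  =[mul_one →]=  (- b)
(4) b  =[add_zero ←]=  (b + 0)    ⊢ (- (b + 0))
(5) b  =[mul_one ←]=  (b * 1)    ⊢ (- ((b * 1) + 0))
(6) b  =[neg_neg ←]=  (- (- b))    ⊢ E2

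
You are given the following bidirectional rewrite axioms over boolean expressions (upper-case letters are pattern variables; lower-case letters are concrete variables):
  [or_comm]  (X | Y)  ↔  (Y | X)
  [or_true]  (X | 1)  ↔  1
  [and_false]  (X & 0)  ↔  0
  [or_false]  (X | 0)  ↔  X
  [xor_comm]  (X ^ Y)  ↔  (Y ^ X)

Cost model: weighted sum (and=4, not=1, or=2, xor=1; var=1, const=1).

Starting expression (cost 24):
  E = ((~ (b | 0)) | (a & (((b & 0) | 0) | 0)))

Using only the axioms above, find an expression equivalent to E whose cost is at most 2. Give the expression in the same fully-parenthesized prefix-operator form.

1. [and_false →] (b & 0)  →  0;  E = ((~ (b | 0)) | (a & ((0 | 0) | 0)))
2. [or_false →] (0 | 0)  →  0;  E = ((~ (b | 0)) | (a & (0 | 0)))
3. [or_false →] (0 | 0)  →  0;  E = ((~ (b | 0)) | (a & 0))
4. [and_false →] (a & 0)  →  0;  E = ((~ (b | 0)) | 0)
5. [or_false →] ((~ (b | 0)) | 0)  →  (~ (b | 0))
6. [or_false →] (b | 0)  →  b;  cost 2 ≤ 2, done

(~ b)   [cost 2]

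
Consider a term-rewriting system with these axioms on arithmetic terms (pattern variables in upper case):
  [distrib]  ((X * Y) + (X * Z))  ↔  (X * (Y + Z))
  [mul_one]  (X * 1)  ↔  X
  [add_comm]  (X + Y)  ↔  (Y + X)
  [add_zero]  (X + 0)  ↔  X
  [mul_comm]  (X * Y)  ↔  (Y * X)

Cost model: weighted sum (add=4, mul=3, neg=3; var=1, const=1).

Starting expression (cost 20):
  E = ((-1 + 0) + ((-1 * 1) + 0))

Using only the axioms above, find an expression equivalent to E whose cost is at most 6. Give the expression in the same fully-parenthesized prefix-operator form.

(-1 + -1)   [cost 6]

1. [add_zero →] (-1 + 0)  →  -1;  E = (-1 + ((-1 * 1) + 0))
2. [mul_one →] (-1 * 1)  →  -1;  E = (-1 + (-1 + 0))
3. [add_zero →] (-1 + 0)  →  -1;  cost 6 ≤ 6, done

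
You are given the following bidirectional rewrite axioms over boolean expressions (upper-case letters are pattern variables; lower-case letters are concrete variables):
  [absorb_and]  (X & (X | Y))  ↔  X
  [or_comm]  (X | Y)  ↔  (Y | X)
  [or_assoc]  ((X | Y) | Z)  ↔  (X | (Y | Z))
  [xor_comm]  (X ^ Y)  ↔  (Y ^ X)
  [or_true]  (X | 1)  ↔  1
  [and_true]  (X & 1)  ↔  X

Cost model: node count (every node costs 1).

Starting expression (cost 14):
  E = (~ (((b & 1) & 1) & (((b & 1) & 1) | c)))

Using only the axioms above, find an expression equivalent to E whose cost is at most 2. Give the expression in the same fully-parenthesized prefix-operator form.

1. [absorb_and →] (((b & 1) & 1) & (((b & 1) & 1) | c))  →  ((b & 1) & 1);  E = (~ ((b & 1) & 1))
2. [and_true →] ((b & 1) & 1)  →  (b & 1);  E = (~ (b & 1))
3. [and_true →] (b & 1)  →  b;  cost 2 ≤ 2, done

(~ b)   [cost 2]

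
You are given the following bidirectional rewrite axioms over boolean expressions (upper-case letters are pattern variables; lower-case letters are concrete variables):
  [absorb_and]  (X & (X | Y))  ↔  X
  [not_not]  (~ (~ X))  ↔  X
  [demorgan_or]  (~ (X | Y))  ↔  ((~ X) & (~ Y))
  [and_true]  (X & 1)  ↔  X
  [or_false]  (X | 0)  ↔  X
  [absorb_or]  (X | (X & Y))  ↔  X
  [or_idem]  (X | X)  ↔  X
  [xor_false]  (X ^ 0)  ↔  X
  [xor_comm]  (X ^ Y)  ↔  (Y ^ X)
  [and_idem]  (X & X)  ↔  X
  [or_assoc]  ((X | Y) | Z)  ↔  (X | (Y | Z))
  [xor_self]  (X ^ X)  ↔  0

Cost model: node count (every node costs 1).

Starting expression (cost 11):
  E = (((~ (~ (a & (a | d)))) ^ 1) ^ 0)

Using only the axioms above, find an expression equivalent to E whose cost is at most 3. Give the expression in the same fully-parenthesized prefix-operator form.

(a ^ 1)   [cost 3]

1. [xor_false →] (((~ (~ (a & (a | d)))) ^ 1) ^ 0)  →  ((~ (~ (a & (a | d)))) ^ 1)
2. [not_not →] (~ (~ (a & (a | d))))  →  (a & (a | d));  E = ((a & (a | d)) ^ 1)
3. [absorb_and →] (a & (a | d))  →  a;  cost 3 ≤ 3, done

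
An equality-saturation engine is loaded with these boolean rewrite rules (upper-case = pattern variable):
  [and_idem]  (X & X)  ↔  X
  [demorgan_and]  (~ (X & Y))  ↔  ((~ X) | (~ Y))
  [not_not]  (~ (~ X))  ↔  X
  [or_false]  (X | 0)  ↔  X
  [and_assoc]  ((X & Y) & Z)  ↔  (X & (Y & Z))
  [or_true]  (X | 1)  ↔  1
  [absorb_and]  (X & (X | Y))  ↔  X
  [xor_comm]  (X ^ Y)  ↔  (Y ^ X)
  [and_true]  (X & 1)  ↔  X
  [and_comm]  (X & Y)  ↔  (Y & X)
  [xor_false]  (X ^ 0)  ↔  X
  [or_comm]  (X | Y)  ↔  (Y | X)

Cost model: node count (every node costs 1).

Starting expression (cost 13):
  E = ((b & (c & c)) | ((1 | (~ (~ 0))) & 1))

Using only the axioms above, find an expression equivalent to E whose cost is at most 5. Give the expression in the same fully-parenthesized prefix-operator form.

((b & c) | 1)   [cost 5]

(1) (~ (~ 0))  =[not_not →]=  0    ⊢ ((b & (c & c)) | ((1 | 0) & 1))
(2) ((1 | 0) & 1)  =[and_true →]=  (1 | 0)    ⊢ ((b & (c & c)) | (1 | 0))
(3) (c & c)  =[and_idem →]=  c    ⊢ ((b & c) | (1 | 0))
(4) (1 | 0)  =[or_false →]=  1    ⊢ cost 5, within 5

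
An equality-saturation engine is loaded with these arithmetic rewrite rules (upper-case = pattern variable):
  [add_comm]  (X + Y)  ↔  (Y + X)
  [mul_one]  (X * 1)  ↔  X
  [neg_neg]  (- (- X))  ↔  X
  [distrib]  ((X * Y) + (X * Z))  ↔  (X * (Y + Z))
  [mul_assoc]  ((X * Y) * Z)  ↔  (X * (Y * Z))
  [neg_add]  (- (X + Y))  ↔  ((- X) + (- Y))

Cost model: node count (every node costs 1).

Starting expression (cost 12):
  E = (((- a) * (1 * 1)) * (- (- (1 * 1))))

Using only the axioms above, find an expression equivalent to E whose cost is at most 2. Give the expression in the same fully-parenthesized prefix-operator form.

(- a)   [cost 2]

step 1: neg_neg (→) rewrites (- (- (1 * 1))) into (1 * 1), now (((- a) * (1 * 1)) * (1 * 1))
step 2: mul_one (→) rewrites (1 * 1) into 1, now (((- a) * 1) * (1 * 1))
step 3: mul_one (→) rewrites (1 * 1) into 1, now (((- a) * 1) * 1)
step 4: mul_one (→) rewrites (((- a) * 1) * 1) into ((- a) * 1)
step 5: mul_one (→) rewrites ((- a) * 1) into (- a), reaching cost 2 (bound 2)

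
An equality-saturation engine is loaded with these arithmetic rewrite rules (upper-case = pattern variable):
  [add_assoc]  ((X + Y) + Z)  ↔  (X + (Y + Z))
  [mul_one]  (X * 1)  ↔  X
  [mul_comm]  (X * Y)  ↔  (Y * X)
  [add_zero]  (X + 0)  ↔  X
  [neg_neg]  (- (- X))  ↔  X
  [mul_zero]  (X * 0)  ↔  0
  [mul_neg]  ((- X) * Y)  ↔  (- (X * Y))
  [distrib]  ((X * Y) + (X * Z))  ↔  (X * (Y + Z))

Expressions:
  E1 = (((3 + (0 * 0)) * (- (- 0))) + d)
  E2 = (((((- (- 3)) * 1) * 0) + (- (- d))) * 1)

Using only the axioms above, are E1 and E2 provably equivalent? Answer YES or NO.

YES

1. [mul_zero →] (0 * 0)  →  0;  E1 = (((3 + 0) * (- (- 0))) + d)
2. [neg_neg →] (- (- 0))  →  0;  E1 = (((3 + 0) * 0) + d)
3. [add_zero →] (3 + 0)  →  3;  E1 = ((3 * 0) + d)
4. [mul_one ←] ((3 * 0) + d)  →  (((3 * 0) + d) * 1)
5. [neg_neg ←] 3  →  (- (- 3));  E1 = ((((- (- 3)) * 0) + d) * 1)
6. [neg_neg ←] d  →  (- (- d));  E1 = ((((- (- 3)) * 0) + (- (- d))) * 1)
7. [mul_one ←] (- (- 3))  →  ((- (- 3)) * 1);  this is E2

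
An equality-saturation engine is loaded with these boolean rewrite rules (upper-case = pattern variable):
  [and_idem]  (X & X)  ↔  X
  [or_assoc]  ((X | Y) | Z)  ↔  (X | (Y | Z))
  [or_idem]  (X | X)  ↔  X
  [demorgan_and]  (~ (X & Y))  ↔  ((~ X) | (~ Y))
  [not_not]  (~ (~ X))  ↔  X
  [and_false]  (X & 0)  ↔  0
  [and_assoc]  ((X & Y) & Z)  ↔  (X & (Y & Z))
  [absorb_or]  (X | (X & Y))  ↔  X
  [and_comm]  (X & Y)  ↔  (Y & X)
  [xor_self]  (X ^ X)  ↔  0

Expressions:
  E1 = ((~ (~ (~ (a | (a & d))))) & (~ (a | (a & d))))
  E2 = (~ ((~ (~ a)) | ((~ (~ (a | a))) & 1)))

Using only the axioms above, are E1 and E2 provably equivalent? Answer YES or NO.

(1) (~ (~ (a | (a & d))))  =[not_not →]=  (a | (a & d))    ⊢ ((~ (a | (a & d))) & (~ (a | (a & d))))
(2) ((~ (a | (a & d))) & (~ (a | (a & d))))  =[and_idem →]=  (~ (a | (a & d)))
(3) (a | (a & d))  =[absorb_or →]=  a    ⊢ (~ a)
(4) a  =[not_not ←]=  (~ (~ a))    ⊢ (~ (~ (~ a)))
(5) (~ (~ a))  =[absorb_or ←]=  ((~ (~ a)) | ((~ (~ a)) & 1))    ⊢ (~ ((~ (~ a)) | ((~ (~ a)) & 1)))
(6) a  =[or_idem ←]=  (a | a)    ⊢ E2

YES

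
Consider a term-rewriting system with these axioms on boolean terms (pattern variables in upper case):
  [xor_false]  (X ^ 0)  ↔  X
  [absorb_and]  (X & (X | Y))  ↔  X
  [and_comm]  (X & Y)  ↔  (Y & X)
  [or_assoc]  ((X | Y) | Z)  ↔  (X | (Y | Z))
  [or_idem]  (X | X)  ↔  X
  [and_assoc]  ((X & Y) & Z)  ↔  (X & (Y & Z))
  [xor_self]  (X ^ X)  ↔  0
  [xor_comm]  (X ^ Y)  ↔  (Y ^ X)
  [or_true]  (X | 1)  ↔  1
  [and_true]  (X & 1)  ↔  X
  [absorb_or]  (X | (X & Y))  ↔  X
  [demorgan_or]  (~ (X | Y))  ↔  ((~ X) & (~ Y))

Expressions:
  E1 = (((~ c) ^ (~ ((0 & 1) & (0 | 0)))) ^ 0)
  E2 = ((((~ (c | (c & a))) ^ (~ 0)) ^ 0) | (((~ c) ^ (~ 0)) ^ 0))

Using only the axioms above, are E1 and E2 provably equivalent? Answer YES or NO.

YES

(1) (0 & 1)  =[and_true →]=  0    ⊢ (((~ c) ^ (~ (0 & (0 | 0)))) ^ 0)
(2) (0 & (0 | 0))  =[absorb_and →]=  0    ⊢ (((~ c) ^ (~ 0)) ^ 0)
(3) (((~ c) ^ (~ 0)) ^ 0)  =[or_idem ←]=  ((((~ c) ^ (~ 0)) ^ 0) | (((~ c) ^ (~ 0)) ^ 0))
(4) c  =[absorb_or ←]=  (c | (c & a))    ⊢ E2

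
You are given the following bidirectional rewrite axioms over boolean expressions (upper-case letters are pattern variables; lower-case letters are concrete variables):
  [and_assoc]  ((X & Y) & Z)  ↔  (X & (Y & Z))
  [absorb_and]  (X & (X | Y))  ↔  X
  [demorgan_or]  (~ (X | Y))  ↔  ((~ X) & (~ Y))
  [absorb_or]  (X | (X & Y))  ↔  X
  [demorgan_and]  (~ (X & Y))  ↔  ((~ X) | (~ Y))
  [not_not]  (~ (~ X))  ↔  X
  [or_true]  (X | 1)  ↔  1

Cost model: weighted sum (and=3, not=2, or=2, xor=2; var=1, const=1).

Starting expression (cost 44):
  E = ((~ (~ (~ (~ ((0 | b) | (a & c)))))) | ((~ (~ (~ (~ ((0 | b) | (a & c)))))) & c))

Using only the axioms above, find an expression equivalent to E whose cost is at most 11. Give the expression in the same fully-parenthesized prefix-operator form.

1. [absorb_or →] ((~ (~ (~ (~ ((0 | b) | (a & c)))))) | ((~ (~ (~ (~ ((0 | b) | (a & c)))))) & c))  →  (~ (~ (~ (~ ((0 | b) | (a & c))))))
2. [not_not →] (~ (~ (~ (~ ((0 | b) | (a & c))))))  →  (~ (~ ((0 | b) | (a & c))))
3. [not_not →] (~ (~ ((0 | b) | (a & c))))  →  ((0 | b) | (a & c));  cost 11 ≤ 11, done

((0 | b) | (a & c))   [cost 11]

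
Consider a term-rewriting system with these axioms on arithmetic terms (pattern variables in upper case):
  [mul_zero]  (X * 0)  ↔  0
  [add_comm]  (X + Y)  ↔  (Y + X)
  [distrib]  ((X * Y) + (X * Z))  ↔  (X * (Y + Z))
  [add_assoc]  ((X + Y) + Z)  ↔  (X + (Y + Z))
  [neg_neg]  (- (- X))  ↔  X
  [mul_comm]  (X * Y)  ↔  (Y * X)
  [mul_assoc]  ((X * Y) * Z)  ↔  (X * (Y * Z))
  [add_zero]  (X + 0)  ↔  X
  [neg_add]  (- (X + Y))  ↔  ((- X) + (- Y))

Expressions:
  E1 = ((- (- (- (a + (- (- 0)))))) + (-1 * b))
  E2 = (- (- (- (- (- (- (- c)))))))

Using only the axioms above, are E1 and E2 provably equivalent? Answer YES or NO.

All listed rules preserve value, hence provable equivalence implies equal values everywhere; look for a separating assignment.
a=0, b=0, c=1 gives E1 ↦ 0, E2 ↦ -1; values differ ⇒ not provably equivalent.

NO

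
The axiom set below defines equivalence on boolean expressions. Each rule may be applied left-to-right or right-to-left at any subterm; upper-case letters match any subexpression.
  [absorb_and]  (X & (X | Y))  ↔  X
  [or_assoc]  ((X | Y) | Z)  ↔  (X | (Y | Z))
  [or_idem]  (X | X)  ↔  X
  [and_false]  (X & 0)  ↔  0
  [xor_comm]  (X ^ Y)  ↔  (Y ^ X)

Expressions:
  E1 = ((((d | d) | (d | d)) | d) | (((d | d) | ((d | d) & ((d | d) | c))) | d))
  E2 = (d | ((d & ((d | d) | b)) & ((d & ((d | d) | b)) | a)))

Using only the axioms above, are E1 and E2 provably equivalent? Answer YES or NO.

YES

1. [absorb_and →] ((d | d) & ((d | d) | c))  →  (d | d);  E1 = ((((d | d) | (d | d)) | d) | (((d | d) | (d | d)) | d))
2. [or_idem →] ((((d | d) | (d | d)) | d) | (((d | d) | (d | d)) | d))  →  (((d | d) | (d | d)) | d)
3. [or_idem →] ((d | d) | (d | d))  →  (d | d);  E1 = ((d | d) | d)
4. [or_idem →] (d | d)  →  d;  E1 = (d | d)
5. [absorb_and ←] d  →  (d & (d | b));  E1 = (d | (d & (d | b)))
6. [or_idem ←] d  →  (d | d);  E1 = (d | (d & ((d | d) | b)))
7. [absorb_and ←] (d & ((d | d) | b))  →  ((d & ((d | d) | b)) & ((d & ((d | d) | b)) | a));  this is E2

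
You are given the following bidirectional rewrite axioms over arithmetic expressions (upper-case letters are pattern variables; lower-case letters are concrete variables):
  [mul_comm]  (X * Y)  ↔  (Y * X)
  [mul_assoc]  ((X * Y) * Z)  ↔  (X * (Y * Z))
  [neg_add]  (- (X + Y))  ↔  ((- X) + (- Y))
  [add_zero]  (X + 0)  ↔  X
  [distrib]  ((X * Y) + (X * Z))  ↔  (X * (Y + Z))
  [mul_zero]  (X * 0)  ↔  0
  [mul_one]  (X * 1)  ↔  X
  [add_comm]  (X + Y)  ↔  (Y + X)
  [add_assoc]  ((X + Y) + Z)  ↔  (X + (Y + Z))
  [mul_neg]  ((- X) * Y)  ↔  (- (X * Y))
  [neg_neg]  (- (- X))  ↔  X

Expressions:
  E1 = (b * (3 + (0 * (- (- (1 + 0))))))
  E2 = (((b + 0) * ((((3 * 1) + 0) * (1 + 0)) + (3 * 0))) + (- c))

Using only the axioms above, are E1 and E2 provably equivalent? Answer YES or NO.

NO

Every axiom is a valid identity, so a rewrite proof would force E1 and E2 to agree under every assignment.
At b=0, c=1: E1 = 0 but E2 = -1; they differ, so no derivation exists.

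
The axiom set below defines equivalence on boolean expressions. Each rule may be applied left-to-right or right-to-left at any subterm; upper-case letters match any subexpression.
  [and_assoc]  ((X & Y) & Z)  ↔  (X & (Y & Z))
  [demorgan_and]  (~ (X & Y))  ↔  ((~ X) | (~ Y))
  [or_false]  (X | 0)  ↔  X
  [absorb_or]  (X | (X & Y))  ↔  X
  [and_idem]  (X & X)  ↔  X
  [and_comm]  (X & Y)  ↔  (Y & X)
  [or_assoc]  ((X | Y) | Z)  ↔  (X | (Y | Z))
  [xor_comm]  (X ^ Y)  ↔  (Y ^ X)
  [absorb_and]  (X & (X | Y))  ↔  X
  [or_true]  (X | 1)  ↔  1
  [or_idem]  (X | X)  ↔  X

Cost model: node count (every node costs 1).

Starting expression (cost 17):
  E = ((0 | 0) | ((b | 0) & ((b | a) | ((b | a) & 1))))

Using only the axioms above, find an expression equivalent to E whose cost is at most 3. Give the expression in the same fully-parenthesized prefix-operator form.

1. [absorb_or →] ((b | a) | ((b | a) & 1))  →  (b | a);  E = ((0 | 0) | ((b | 0) & (b | a)))
2. [or_false →] (b | 0)  →  b;  E = ((0 | 0) | (b & (b | a)))
3. [or_false →] (0 | 0)  →  0;  E = (0 | (b & (b | a)))
4. [absorb_and →] (b & (b | a))  →  b;  cost 3 ≤ 3, done

(0 | b)   [cost 3]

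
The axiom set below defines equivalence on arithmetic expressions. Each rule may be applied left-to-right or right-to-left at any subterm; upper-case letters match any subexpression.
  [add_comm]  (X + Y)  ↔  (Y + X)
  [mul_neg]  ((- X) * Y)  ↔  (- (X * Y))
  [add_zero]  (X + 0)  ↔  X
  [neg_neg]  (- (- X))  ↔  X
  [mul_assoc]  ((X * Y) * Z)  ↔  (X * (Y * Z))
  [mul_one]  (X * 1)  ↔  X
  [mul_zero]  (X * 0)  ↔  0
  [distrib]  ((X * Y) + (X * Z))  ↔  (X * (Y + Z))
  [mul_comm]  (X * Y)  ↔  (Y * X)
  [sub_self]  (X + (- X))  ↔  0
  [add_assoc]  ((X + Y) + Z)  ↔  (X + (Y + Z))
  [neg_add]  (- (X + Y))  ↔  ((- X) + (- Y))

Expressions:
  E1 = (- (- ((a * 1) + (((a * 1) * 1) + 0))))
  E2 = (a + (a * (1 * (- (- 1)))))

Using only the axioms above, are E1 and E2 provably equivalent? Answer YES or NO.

YES

(1) ((a * 1) * 1)  =[mul_one →]=  (a * 1)    ⊢ (- (- ((a * 1) + ((a * 1) + 0))))
(2) (a * 1)  =[mul_one →]=  a    ⊢ (- (- ((a * 1) + (a + 0))))
(3) (a + 0)  =[add_zero →]=  a    ⊢ (- (- ((a * 1) + a)))
(4) (- (- ((a * 1) + a)))  =[neg_neg →]=  ((a * 1) + a)
(5) (a * 1)  =[mul_one →]=  a    ⊢ (a + a)
(6) a  =[mul_one ←]=  (a * 1)    ⊢ (a + (a * 1))
(7) 1  =[mul_one ←]=  (1 * 1)    ⊢ (a + (a * (1 * 1)))
(8) 1  =[neg_neg ←]=  (- (- 1))    ⊢ E2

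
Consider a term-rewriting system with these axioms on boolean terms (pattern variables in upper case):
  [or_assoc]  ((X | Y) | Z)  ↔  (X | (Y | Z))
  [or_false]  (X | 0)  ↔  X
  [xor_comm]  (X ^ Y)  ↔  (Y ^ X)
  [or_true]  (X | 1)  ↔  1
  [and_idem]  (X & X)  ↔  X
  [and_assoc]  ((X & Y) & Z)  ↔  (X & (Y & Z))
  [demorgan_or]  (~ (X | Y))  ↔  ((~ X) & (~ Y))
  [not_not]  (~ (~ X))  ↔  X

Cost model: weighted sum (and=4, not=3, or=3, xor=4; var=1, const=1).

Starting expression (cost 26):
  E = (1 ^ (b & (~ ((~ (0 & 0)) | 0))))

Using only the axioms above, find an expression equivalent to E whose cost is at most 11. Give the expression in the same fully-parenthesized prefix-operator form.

(1 ^ (b & 0))   [cost 11]

1. [and_idem →] (0 & 0)  →  0;  E = (1 ^ (b & (~ ((~ 0) | 0))))
2. [or_false →] ((~ 0) | 0)  →  (~ 0);  E = (1 ^ (b & (~ (~ 0))))
3. [not_not →] (~ (~ 0))  →  0;  cost 11 ≤ 11, done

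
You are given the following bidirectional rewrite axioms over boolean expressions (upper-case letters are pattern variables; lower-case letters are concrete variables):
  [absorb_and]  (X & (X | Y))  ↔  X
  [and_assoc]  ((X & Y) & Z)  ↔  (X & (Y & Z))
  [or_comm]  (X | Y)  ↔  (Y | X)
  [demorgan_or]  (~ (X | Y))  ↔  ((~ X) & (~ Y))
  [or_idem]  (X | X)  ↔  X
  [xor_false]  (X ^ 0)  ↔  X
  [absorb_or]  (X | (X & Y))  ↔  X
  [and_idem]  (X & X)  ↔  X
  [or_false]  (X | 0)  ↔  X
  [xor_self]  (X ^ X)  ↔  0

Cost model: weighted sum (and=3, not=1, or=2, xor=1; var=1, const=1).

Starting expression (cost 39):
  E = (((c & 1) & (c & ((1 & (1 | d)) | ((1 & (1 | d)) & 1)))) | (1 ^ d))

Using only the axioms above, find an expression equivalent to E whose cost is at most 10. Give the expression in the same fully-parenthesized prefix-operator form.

1. [absorb_or →] ((1 & (1 | d)) | ((1 & (1 | d)) & 1))  →  (1 & (1 | d));  E = (((c & 1) & (c & (1 & (1 | d)))) | (1 ^ d))
2. [absorb_and →] (1 & (1 | d))  →  1;  E = (((c & 1) & (c & 1)) | (1 ^ d))
3. [and_idem →] ((c & 1) & (c & 1))  →  (c & 1);  cost 10 ≤ 10, done

((c & 1) | (1 ^ d))   [cost 10]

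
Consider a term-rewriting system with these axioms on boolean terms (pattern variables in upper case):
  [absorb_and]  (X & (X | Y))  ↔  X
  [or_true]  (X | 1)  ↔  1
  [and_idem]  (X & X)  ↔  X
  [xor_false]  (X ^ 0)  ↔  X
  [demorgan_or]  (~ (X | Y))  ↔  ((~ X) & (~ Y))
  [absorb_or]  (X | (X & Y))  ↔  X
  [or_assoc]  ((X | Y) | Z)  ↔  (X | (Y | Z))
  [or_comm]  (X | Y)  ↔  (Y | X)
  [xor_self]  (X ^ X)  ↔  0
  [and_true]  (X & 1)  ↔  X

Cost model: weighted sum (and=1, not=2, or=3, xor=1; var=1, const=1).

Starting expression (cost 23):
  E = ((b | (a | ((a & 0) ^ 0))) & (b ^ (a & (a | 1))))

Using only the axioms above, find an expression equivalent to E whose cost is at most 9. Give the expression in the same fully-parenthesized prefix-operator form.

((b | a) & (b ^ a))   [cost 9]

(1) ((a & 0) ^ 0)  =[xor_false →]=  (a & 0)    ⊢ ((b | (a | (a & 0))) & (b ^ (a & (a | 1))))
(2) (a | (a & 0))  =[absorb_or →]=  a    ⊢ ((b | a) & (b ^ (a & (a | 1))))
(3) (a & (a | 1))  =[absorb_and →]=  a    ⊢ cost 9, within 9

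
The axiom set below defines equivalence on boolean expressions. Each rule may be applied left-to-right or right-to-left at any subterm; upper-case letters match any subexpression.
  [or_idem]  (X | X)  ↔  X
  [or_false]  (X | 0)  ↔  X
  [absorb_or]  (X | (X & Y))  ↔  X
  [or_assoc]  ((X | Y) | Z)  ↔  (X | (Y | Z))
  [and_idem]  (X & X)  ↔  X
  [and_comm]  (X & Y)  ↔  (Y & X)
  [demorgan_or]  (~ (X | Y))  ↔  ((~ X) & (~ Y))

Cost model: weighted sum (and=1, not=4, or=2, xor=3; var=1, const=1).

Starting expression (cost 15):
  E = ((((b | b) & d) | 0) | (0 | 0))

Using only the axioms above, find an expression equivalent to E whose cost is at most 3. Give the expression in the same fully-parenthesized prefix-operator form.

(1) (((b | b) & d) | 0)  =[or_false →]=  ((b | b) & d)    ⊢ (((b | b) & d) | (0 | 0))
(2) (b | b)  =[or_idem →]=  b    ⊢ ((b & d) | (0 | 0))
(3) (0 | 0)  =[or_false →]=  0    ⊢ ((b & d) | 0)
(4) ((b & d) | 0)  =[or_false →]=  (b & d)    ⊢ cost 3, within 3

(b & d)   [cost 3]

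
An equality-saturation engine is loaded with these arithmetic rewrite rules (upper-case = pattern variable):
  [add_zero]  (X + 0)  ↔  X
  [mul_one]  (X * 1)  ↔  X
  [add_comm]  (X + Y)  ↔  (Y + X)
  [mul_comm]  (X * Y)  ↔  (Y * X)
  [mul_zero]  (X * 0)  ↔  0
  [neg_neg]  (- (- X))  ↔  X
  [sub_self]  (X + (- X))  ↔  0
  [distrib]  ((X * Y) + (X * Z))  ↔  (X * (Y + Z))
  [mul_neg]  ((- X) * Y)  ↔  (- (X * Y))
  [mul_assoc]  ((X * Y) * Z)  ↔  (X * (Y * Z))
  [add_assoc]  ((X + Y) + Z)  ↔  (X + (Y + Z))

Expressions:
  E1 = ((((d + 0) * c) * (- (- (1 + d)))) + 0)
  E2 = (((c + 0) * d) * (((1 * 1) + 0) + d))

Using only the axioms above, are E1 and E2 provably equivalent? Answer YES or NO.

YES

1. [add_zero →] (d + 0)  →  d;  E1 = (((d * c) * (- (- (1 + d)))) + 0)
2. [add_zero →] (((d * c) * (- (- (1 + d)))) + 0)  →  ((d * c) * (- (- (1 + d))))
3. [neg_neg →] (- (- (1 + d)))  →  (1 + d);  E1 = ((d * c) * (1 + d))
4. [mul_one ←] 1  →  (1 * 1);  E1 = ((d * c) * ((1 * 1) + d))
5. [mul_comm →] (d * c)  →  (c * d);  E1 = ((c * d) * ((1 * 1) + d))
6. [add_zero ←] c  →  (c + 0);  E1 = (((c + 0) * d) * ((1 * 1) + d))
7. [add_zero ←] (1 * 1)  →  ((1 * 1) + 0);  this is E2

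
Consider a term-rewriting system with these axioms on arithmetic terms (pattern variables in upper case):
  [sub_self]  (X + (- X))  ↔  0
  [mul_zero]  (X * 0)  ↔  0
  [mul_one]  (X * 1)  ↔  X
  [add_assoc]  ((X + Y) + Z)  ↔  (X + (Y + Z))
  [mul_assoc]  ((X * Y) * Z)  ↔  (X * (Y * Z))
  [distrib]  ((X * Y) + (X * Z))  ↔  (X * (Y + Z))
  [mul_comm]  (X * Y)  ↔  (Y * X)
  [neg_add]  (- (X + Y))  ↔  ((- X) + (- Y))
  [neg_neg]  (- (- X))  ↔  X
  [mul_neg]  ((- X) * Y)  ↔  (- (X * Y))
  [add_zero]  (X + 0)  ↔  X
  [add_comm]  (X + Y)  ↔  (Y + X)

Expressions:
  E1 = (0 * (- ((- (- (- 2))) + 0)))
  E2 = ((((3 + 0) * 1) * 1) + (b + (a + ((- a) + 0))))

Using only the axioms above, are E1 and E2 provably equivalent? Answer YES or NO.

NO

All listed rules preserve value, hence provable equivalence implies equal values everywhere; look for a separating assignment.
a=0, b=0 gives E1 ↦ 0, E2 ↦ 3; values differ ⇒ not provably equivalent.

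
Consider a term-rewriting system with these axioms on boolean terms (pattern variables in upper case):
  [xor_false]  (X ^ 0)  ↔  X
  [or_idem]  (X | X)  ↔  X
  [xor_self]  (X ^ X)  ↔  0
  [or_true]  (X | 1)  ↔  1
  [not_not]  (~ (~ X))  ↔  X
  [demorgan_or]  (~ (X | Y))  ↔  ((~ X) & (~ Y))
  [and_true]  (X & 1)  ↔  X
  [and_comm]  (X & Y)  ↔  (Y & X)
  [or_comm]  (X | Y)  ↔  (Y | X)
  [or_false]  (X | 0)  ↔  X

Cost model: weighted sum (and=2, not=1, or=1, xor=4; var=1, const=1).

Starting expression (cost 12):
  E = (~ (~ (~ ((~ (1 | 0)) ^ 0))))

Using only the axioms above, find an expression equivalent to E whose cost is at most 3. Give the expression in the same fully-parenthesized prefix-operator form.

(~ (~ 1))   [cost 3]

step 1: not_not (→) rewrites (~ (~ ((~ (1 | 0)) ^ 0))) into ((~ (1 | 0)) ^ 0), now (~ ((~ (1 | 0)) ^ 0))
step 2: or_false (→) rewrites (1 | 0) into 1, now (~ ((~ 1) ^ 0))
step 3: xor_false (→) rewrites ((~ 1) ^ 0) into (~ 1), reaching cost 3 (bound 3)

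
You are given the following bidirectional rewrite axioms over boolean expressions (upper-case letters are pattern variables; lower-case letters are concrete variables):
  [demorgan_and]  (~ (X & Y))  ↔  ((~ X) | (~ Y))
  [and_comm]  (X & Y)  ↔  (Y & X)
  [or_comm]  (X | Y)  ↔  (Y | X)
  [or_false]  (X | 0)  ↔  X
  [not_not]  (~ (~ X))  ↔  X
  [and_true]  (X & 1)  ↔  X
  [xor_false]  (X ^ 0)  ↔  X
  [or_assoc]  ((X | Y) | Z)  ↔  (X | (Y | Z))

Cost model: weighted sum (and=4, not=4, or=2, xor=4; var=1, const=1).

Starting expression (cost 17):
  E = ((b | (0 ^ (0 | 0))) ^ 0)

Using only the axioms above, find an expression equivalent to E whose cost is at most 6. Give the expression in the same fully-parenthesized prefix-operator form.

step 1: or_false (→) rewrites (0 | 0) into 0, now ((b | (0 ^ 0)) ^ 0)
step 2: xor_false (→) rewrites (0 ^ 0) into 0, now ((b | 0) ^ 0)
step 3: or_false (→) rewrites (b | 0) into b, reaching cost 6 (bound 6)

(b ^ 0)   [cost 6]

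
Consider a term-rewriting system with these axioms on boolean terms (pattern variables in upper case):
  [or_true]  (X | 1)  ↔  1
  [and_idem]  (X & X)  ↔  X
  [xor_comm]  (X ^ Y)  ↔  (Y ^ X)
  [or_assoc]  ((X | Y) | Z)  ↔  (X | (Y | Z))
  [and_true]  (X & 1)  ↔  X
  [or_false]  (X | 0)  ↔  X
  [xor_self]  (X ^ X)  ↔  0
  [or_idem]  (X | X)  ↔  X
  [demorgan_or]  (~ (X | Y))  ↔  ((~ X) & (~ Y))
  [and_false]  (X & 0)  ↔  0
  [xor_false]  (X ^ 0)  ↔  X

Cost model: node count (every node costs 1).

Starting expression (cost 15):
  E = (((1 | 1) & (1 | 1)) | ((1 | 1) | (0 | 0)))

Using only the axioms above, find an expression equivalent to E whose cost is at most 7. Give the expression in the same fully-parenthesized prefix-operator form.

((1 | 1) | (1 | 0))   [cost 7]

step 1: or_idem (→) rewrites (1 | 1) into 1, now (((1 | 1) & (1 | 1)) | (1 | (0 | 0)))
step 2: or_false (→) rewrites (0 | 0) into 0, now (((1 | 1) & (1 | 1)) | (1 | 0))
step 3: and_idem (→) rewrites ((1 | 1) & (1 | 1)) into (1 | 1), reaching cost 7 (bound 7)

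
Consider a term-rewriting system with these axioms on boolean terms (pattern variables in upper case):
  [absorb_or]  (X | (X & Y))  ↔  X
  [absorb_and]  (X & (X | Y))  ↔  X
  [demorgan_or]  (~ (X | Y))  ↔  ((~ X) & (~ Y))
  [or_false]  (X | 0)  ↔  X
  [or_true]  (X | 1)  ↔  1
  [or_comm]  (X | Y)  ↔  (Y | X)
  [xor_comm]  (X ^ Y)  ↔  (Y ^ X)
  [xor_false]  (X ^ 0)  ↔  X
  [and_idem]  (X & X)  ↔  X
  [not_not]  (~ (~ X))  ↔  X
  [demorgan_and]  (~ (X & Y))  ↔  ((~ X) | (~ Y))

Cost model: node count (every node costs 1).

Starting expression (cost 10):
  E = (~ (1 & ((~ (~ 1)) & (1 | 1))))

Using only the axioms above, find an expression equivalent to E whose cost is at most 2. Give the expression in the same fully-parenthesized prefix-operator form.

(1) (~ (~ 1))  =[not_not →]=  1    ⊢ (~ (1 & (1 & (1 | 1))))
(2) (1 & (1 | 1))  =[absorb_and →]=  1    ⊢ (~ (1 & 1))
(3) (1 & 1)  =[and_idem →]=  1    ⊢ cost 2, within 2

(~ 1)   [cost 2]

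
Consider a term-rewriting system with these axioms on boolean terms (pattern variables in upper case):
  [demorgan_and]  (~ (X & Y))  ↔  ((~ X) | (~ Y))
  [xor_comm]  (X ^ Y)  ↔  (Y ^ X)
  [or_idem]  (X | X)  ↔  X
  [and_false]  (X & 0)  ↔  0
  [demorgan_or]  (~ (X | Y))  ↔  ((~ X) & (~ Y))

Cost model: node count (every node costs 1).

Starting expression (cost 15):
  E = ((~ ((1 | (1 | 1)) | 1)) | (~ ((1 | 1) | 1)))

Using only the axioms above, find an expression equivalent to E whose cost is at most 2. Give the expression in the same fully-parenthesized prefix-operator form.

step 1: or_idem (→) rewrites (1 | 1) into 1, now ((~ ((1 | 1) | 1)) | (~ ((1 | 1) | 1)))
step 2: or_idem (→) rewrites ((~ ((1 | 1) | 1)) | (~ ((1 | 1) | 1))) into (~ ((1 | 1) | 1))
step 3: or_idem (→) rewrites (1 | 1) into 1, now (~ (1 | 1))
step 4: or_idem (→) rewrites (1 | 1) into 1, reaching cost 2 (bound 2)

(~ 1)   [cost 2]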